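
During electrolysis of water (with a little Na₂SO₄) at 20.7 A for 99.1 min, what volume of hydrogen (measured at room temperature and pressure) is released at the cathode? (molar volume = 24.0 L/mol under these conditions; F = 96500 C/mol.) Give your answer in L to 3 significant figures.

Charge passed = 20.7 × 5946 = 1.231×10^5 C
n(e⁻) = Q/F = 1.231×10^5/96500 = 1.276 mol
2H⁺ + 2e⁻ → H₂, so n(H₂) = 1.276 / 2 = 0.6380 mol
V = 0.6380 × 24.0 = 15.31 L

15.3 L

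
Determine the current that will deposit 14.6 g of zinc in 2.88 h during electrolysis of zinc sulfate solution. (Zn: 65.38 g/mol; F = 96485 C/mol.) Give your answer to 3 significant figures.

4.16 A

n(Zn) = 14.6 / 65.38 = 0.2233 mol
Zn²⁺ + 2e⁻ → Zn, so n(e⁻) = 2 × 0.2233 = 0.4466 mol
Q = 0.4466 × 96485 = 43090 C
I = Q / t = 43090 / 10368 s = 4.16 A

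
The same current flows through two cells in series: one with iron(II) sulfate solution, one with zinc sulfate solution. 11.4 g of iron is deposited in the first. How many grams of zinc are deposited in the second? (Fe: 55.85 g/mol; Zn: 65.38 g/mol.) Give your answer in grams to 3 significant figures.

13.3 g

n(Fe) = 11.4 / 55.85 = 0.2041 mol
Fe²⁺ + 2e⁻ → Fe, so n(e⁻) = 2 × 0.2041 = 0.4082 mol
Since the cells are in series, n(e⁻) in the Zn cell is also 0.4082 mol.
Zn²⁺ + 2e⁻ → Zn, so n(Zn) = 0.4082 / 2 = 0.2041 mol
m(Zn) = 0.2041 × 65.38 = 13.3 g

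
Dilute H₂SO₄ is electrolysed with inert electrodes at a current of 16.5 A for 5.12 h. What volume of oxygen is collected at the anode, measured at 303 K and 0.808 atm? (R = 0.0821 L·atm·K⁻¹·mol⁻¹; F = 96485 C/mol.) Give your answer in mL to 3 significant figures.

24300 mL

Charge passed = 16.5 × 18432 = 3.041×10^5 C
Moles of electrons = 3.041×10^5 / 96485 = 3.152 mol
2H₂O → O₂ + 4H⁺ + 4e⁻, so n(O₂) = 3.152 / 4 = 0.7880 mol
V = nRT/P = 0.7880 × 0.0821 × 303 / 0.808 = 24.26 L
= 24300 mL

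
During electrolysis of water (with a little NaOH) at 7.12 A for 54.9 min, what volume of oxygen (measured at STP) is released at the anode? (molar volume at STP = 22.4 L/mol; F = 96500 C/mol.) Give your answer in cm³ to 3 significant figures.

Q = 7.12 A × 3294 s = 23450 C
Moles of electrons = 23450 / 96500 = 0.2430 mol
2H₂O → O₂ + 4H⁺ + 4e⁻, so n(O₂) = 0.2430 / 4 = 0.06075 mol
V = 0.06075 × 22.4 = 1.361 L
= 1360 cm³

1360 cm³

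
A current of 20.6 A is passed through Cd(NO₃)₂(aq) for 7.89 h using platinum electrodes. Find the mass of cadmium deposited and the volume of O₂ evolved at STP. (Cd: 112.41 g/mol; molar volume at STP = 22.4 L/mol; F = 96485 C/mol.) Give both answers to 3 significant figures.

Q = 20.6 × 28404 = 5.851×10^5 C; n(e⁻) = 5.851×10^5 / 96485 = 6.064 mol
Cathode: Cd²⁺ + 2e⁻ → Cd → n(Cd) = 6.064/2 = 3.032 mol → 341 g
Anode: 2H₂O → O₂ + 4H⁺ + 4e⁻ → n(O₂) = 6.064/4 = 1.516 mol → 34.0 L

341 g Cd; 34.0 L O₂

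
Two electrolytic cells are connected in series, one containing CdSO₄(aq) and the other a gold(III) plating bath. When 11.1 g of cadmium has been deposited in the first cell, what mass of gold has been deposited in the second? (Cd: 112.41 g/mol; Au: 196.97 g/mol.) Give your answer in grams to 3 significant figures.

13.0 g

n(Cd) = 11.1 / 112.41 = 0.09875 mol
Cd²⁺ + 2e⁻ → Cd, so n(e⁻) = 2 × 0.09875 = 0.1975 mol
In series, the same 0.1975 mol of electrons flows through the second cell.
Au³⁺ + 3e⁻ → Au, so n(Au) = 0.1975 / 3 = 0.06583 mol
m(Au) = 0.06583 × 196.97 = 13.0 g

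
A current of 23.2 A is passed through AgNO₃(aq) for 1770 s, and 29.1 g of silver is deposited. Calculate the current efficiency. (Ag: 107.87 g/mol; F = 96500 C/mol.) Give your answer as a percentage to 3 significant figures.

Q = 23.2 × 1770 = 41060 C
n(e⁻) = 41060 / 96500 = 0.4255 mol
Ag⁺ + e⁻ → Ag, so theoretical n(Ag) = 0.4255 mol → 45.90 g
Efficiency = 29.1 / 45.90 = 0.6340 = 63.4%

63.4%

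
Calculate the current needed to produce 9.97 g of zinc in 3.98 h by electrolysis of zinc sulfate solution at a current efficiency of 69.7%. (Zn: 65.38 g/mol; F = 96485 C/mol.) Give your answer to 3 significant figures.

2.95 A

n(Zn) = 9.97 / 65.38 = 0.1525 mol
Zn²⁺ + 2e⁻ → Zn, so n(e⁻) = 2 × 0.1525 = 0.3050 mol
Q = 0.3050 × 96485 / 0.697 = 42220 C
I = Q / t = 42220 / 14328 s = 2.95 A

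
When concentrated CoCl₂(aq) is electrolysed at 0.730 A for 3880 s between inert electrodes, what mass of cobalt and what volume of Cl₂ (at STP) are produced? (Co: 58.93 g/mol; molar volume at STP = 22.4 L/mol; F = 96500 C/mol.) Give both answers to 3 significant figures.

0.865 g Co; 0.329 L Cl₂

Q = 0.730 × 3880 = 2832 C; n(e⁻) = 2832 / 96500 = 0.02935 mol
Cathode: Co²⁺ + 2e⁻ → Co → n(Co) = 0.02935/2 = 0.01468 mol → 0.865 g
Anode: 2Cl⁻ → Cl₂ + 2e⁻ → n(Cl₂) = 0.02935/2 = 0.01468 mol → 0.329 L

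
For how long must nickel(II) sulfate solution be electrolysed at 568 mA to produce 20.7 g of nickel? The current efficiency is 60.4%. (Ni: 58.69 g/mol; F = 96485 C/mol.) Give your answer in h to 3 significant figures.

55.1 h

n(Ni) = 20.7 / 58.69 = 0.3527 mol
Ni²⁺ + 2e⁻ → Ni, so n(e⁻) = 2 × 0.3527 = 0.7054 mol
Q = 0.7054 × 96485 / 0.604 = 1.127×10^5 C
t = Q / I = 1.127×10^5 / 0.568 = 1.984×10^5 s = 55.1 h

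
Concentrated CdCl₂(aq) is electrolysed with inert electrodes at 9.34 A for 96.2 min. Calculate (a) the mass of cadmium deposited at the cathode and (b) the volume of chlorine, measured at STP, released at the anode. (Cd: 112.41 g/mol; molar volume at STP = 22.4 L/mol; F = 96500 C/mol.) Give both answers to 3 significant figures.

31.4 g Cd; 6.26 L Cl₂

Q = 9.34 × 5772 = 53910 C; n(e⁻) = 53910 / 96500 = 0.5587 mol
Cathode: Cd²⁺ + 2e⁻ → Cd → n(Cd) = 0.5587/2 = 0.2794 mol → 31.4 g
Anode: 2Cl⁻ → Cl₂ + 2e⁻ → n(Cl₂) = 0.5587/2 = 0.2794 mol → 6.26 L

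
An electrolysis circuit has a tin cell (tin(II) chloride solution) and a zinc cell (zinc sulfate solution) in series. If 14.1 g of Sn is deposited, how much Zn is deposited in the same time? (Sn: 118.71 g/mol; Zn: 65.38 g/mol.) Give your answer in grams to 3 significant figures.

n(Sn) = 14.1 / 118.71 = 0.1188 mol
Sn²⁺ + 2e⁻ → Sn, so n(e⁻) = 2 × 0.1188 = 0.2376 mol
Since the cells are in series, n(e⁻) in the Zn cell is also 0.2376 mol.
Zn²⁺ + 2e⁻ → Zn, so n(Zn) = 0.2376 / 2 = 0.1188 mol
m(Zn) = 0.1188 × 65.38 = 7.77 g

7.77 g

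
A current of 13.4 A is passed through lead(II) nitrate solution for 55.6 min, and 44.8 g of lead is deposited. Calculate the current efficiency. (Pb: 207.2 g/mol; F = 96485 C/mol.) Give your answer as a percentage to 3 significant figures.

Q = 13.4 × 3336 = 44700 C
n(e⁻) = 44700 / 96485 = 0.4633 mol
Pb²⁺ + 2e⁻ → Pb, so theoretical n(Pb) = 0.2317 mol → 48.01 g
Efficiency = 44.8 / 48.01 = 0.9331 = 93.3%

93.3%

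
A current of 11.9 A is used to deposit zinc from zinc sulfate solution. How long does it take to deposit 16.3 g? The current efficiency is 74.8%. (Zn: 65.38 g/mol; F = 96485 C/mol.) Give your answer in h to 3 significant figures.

1.50 h

n(Zn) = 16.3 / 65.38 = 0.2493 mol
Zn²⁺ + 2e⁻ → Zn, so n(e⁻) = 2 × 0.2493 = 0.4986 mol
Q = 0.4986 × 96485 / 0.748 = 64310 C
t = Q / I = 64310 / 11.9 = 5404 s = 1.50 h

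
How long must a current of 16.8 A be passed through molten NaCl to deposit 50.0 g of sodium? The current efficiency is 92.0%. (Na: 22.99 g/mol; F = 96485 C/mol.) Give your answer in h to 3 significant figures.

n(Na) = 50.0 / 22.99 = 2.175 mol
Na⁺ + e⁻ → Na, so n(e⁻) = 2.175 mol
Q = 2.175 × 96485 / 0.920 = 2.281×10^5 C
t = Q / I = 2.281×10^5 / 16.8 = 13580 s = 3.77 h

3.77 h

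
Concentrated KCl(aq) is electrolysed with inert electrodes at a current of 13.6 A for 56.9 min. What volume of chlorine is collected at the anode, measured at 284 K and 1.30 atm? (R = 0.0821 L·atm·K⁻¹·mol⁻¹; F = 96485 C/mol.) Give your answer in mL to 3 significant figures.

4320 mL

Q = It = 13.6 × 3414 = 46430 C
n(e⁻) = 46430 / 96485 = 0.4812 mol
2Cl⁻ → Cl₂ + 2e⁻, so n(Cl₂) = 0.4812 / 2 = 0.2406 mol
V = nRT/P = 0.2406 × 0.0821 × 284 / 1.30 = 4.315 L
= 4320 mL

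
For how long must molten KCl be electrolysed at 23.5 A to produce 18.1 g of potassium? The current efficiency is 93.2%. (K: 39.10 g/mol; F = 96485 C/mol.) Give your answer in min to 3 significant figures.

n(K) = 18.1 / 39.10 = 0.4629 mol
K⁺ + e⁻ → K, so n(e⁻) = 0.4629 mol
Q = 0.4629 × 96485 / 0.932 = 47920 C
t = Q / I = 47920 / 23.5 = 2039 s = 34.0 min

34.0 min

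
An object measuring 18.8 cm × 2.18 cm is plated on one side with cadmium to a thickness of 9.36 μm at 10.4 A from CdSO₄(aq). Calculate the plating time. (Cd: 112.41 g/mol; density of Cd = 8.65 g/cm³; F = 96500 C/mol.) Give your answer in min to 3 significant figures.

0.913 min

Plated area = 18.8 × 2.18 = 40.98 cm²
Volume = 40.98 × 9.36×10⁻⁴ cm = 0.03836 cm³
m(Cd) = 0.03836 × 8.65 = 0.3318 g
n(Cd) = 0.3318 / 112.41 = 0.002952 mol; n(e⁻) = 2 × 0.002952 = 0.005904 mol
Q = 0.005904 × 96500 = 569.7 C
t = 569.7 / 10.4 = 54.78 s = 0.913 min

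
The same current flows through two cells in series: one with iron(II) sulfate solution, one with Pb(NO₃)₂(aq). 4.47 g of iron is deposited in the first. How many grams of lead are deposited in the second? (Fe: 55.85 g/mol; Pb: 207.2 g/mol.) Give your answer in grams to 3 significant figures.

n(Fe) = 4.47 / 55.85 = 0.08004 mol
Fe²⁺ + 2e⁻ → Fe, so n(e⁻) = 2 × 0.08004 = 0.1601 mol
Since the cells are in series, n(e⁻) in the Pb cell is also 0.1601 mol.
Pb²⁺ + 2e⁻ → Pb, so n(Pb) = 0.1601 / 2 = 0.08005 mol
m(Pb) = 0.08005 × 207.2 = 16.6 g

16.6 g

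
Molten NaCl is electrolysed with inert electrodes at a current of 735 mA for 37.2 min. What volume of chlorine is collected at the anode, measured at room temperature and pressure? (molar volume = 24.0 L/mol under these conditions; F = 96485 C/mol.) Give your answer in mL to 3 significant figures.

204 mL

Charge passed = 0.735 × 2232 = 1641 C
n(e⁻) = Q/F = 1641/96485 = 0.01701 mol
2Cl⁻ → Cl₂ + 2e⁻, so n(Cl₂) = 0.01701 / 2 = 0.008505 mol
V = 0.008505 × 24.0 = 0.2041 L
= 204 mL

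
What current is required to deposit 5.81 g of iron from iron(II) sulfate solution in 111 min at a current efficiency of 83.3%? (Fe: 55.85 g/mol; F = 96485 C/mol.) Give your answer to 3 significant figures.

n(Fe) = 5.81 / 55.85 = 0.1040 mol
Fe²⁺ + 2e⁻ → Fe, so n(e⁻) = 2 × 0.1040 = 0.2080 mol
Q = 0.2080 × 96485 / 0.833 = 24090 C
I = Q / t = 24090 / 6660 s = 3.62 A

3.62 A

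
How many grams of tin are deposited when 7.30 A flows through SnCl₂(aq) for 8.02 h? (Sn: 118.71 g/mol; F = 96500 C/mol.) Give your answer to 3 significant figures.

Q = 7.30 A × 28872 s = 2.108×10^5 C
n(e⁻) = Q/F = 2.108×10^5/96500 = 2.184 mol
Sn²⁺ + 2e⁻ → Sn, so n(Sn) = 2.184 / 2 = 1.092 mol
m = 1.092 × 118.71 = 130 g

130 g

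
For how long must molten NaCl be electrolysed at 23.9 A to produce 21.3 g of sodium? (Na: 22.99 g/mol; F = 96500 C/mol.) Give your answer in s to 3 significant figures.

3740 s

n(Na) = 21.3 / 22.99 = 0.9265 mol
Na⁺ + e⁻ → Na, so n(e⁻) = 0.9265 mol
Q = 0.9265 × 96500 = 89410 C
t = Q / I = 89410 / 23.9 = 3741 s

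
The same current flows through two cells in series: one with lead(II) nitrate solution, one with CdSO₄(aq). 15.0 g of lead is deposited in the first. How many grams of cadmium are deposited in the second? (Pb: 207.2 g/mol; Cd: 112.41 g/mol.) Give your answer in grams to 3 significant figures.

n(Pb) = 15.0 / 207.2 = 0.07239 mol
Pb²⁺ + 2e⁻ → Pb, so n(e⁻) = 2 × 0.07239 = 0.1448 mol
In series, the same 0.1448 mol of electrons flows through the second cell.
Cd²⁺ + 2e⁻ → Cd, so n(Cd) = 0.1448 / 2 = 0.07240 mol
m(Cd) = 0.07240 × 112.41 = 8.14 g

8.14 g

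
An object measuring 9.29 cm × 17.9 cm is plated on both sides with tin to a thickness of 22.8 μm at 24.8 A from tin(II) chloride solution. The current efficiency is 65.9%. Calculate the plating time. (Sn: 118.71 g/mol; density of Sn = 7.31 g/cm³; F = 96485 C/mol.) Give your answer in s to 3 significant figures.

Plated area = 2 × 9.29 × 17.9 = 332.6 cm²
Volume = 332.6 × 22.8×10⁻⁴ cm = 0.7583 cm³
m(Sn) = 0.7583 × 7.31 = 5.543 g
n(Sn) = 5.543 / 118.71 = 0.04669 mol; n(e⁻) = 2 × 0.04669 = 0.09338 mol
Q = 0.09338 × 96485 / 0.659 = 13670 C
t = 13670 / 24.8 = 551.2 s

551 s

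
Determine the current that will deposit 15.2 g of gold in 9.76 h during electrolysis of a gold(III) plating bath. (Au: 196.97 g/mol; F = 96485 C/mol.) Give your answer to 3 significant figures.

n(Au) = 15.2 / 196.97 = 0.07717 mol
Au³⁺ + 3e⁻ → Au, so n(e⁻) = 3 × 0.07717 = 0.2315 mol
Q = 0.2315 × 96485 = 22340 C
I = Q / t = 22340 / 35136 s = 0.636 A

0.636 A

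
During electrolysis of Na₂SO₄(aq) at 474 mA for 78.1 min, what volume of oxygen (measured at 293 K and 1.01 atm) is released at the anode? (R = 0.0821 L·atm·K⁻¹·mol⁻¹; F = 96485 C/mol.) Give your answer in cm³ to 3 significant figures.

137 cm³

Q = It = 0.474 × 4686 = 2221 C
Moles of electrons = 2221 / 96485 = 0.02302 mol
2H₂O → O₂ + 4H⁺ + 4e⁻, so n(O₂) = 0.02302 / 4 = 0.005755 mol
V = nRT/P = 0.005755 × 0.0821 × 293 / 1.01 = 0.1371 L
= 137 cm³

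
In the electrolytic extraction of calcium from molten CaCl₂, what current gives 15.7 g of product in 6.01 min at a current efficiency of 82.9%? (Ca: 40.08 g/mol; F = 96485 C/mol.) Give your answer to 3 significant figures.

n(Ca) = 15.7 / 40.08 = 0.3917 mol
Ca²⁺ + 2e⁻ → Ca, so n(e⁻) = 2 × 0.3917 = 0.7834 mol
Q = 0.7834 × 96485 / 0.829 = 91180 C
I = Q / t = 91180 / 360.6 s = 253 A

253 A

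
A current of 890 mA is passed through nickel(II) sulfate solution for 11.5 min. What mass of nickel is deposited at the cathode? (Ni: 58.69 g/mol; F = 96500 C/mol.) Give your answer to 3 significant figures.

Charge passed = 0.890 × 690 = 614.1 C
n(e⁻) = Q/F = 614.1/96500 = 0.006364 mol
Ni²⁺ + 2e⁻ → Ni, so n(Ni) = 0.006364 / 2 = 0.003182 mol
m = 0.003182 × 58.69 = 0.187 g

0.187 g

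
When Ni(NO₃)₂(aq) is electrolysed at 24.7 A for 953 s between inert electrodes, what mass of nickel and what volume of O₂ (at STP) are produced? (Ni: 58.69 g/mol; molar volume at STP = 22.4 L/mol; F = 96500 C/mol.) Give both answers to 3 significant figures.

7.16 g Ni; 1.37 L O₂

Q = 24.7 × 953 = 23540 C; n(e⁻) = 23540 / 96500 = 0.2439 mol
Cathode: Ni²⁺ + 2e⁻ → Ni → n(Ni) = 0.2439/2 = 0.1220 mol → 7.16 g
Anode: 2H₂O → O₂ + 4H⁺ + 4e⁻ → n(O₂) = 0.2439/4 = 0.06098 mol → 1.37 L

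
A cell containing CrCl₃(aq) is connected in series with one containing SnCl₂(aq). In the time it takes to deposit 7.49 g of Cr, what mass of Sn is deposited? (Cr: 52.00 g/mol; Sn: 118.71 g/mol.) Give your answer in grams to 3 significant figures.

25.6 g

n(Cr) = 7.49 / 52.00 = 0.1440 mol
Cr³⁺ + 3e⁻ → Cr, so n(e⁻) = 3 × 0.1440 = 0.4320 mol
Same current for the same time ⇒ same n(e⁻) = 0.4320 mol in both cells.
Sn²⁺ + 2e⁻ → Sn, so n(Sn) = 0.4320 / 2 = 0.2160 mol
m(Sn) = 0.2160 × 118.71 = 25.6 g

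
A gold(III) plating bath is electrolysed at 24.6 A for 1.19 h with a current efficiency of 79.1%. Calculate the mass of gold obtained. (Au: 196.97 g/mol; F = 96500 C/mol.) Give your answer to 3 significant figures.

56.7 g

Q = 24.6 × 4284 = 1.054×10^5 C
n(e⁻) = 1.054×10^5 / 96500 = 1.092 mol
Au³⁺ + 3e⁻ → Au, so theoretical m(Au) = 0.3640 × 196.97 = 71.70 g
Actual mass = 79.1% × 71.70 = 56.7 g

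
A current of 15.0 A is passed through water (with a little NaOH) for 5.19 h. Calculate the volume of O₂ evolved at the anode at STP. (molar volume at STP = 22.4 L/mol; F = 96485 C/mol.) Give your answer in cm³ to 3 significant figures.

Q = 15.0 A × 18684 s = 2.803×10^5 C
n(e⁻) = Q/F = 2.803×10^5/96485 = 2.905 mol
2H₂O → O₂ + 4H⁺ + 4e⁻, so n(O₂) = 2.905 / 4 = 0.7263 mol
V = 0.7263 × 22.4 = 16.27 L
= 16300 cm³

16300 cm³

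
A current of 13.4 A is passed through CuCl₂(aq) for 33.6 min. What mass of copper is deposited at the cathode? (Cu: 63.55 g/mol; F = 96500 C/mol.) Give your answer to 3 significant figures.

Q = It = 13.4 × 2016 = 27010 C
Moles of electrons = 27010 / 96500 = 0.2799 mol
Cu²⁺ + 2e⁻ → Cu, so n(Cu) = 0.2799 / 2 = 0.1400 mol
m = 0.1400 × 63.55 = 8.90 g

8.90 g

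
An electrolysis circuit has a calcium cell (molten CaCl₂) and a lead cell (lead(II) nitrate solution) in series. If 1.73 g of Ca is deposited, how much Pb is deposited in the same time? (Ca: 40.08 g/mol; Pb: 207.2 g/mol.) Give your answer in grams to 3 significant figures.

8.94 g

n(Ca) = 1.73 / 40.08 = 0.04316 mol
Ca²⁺ + 2e⁻ → Ca, so n(e⁻) = 2 × 0.04316 = 0.08632 mol
Same current for the same time ⇒ same n(e⁻) = 0.08632 mol in both cells.
Pb²⁺ + 2e⁻ → Pb, so n(Pb) = 0.08632 / 2 = 0.04316 mol
m(Pb) = 0.04316 × 207.2 = 8.94 g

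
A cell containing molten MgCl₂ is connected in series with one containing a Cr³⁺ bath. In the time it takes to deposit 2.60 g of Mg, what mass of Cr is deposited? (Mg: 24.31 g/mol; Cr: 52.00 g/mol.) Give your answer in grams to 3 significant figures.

3.71 g

n(Mg) = 2.60 / 24.31 = 0.1070 mol
Mg²⁺ + 2e⁻ → Mg, so n(e⁻) = 2 × 0.1070 = 0.2140 mol
Same current for the same time ⇒ same n(e⁻) = 0.2140 mol in both cells.
Cr³⁺ + 3e⁻ → Cr, so n(Cr) = 0.2140 / 3 = 0.07133 mol
m(Cr) = 0.07133 × 52.00 = 3.71 g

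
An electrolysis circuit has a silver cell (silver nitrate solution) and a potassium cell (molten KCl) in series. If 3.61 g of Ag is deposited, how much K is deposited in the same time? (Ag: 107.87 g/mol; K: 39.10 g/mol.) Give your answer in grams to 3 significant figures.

1.31 g

n(Ag) = 3.61 / 107.87 = 0.03347 mol
Ag⁺ + e⁻ → Ag, so n(e⁻) = 0.03347 mol
In series, the same 0.03347 mol of electrons flows through the second cell.
K⁺ + e⁻ → K, so n(K) = 0.03347 mol
m(K) = 0.03347 × 39.10 = 1.31 g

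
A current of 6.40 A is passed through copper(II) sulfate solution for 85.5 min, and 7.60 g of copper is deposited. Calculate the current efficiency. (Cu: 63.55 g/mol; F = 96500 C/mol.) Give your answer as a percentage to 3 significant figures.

Q = 6.40 × 5130 = 32830 C
n(e⁻) = 32830 / 96500 = 0.3402 mol
Cu²⁺ + 2e⁻ → Cu, so theoretical n(Cu) = 0.1701 mol → 10.81 g
Efficiency = 7.60 / 10.81 = 0.7031 = 70.3%

70.3%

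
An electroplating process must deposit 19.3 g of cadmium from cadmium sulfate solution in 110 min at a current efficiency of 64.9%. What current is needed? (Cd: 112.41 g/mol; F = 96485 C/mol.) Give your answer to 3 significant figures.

7.73 A

n(Cd) = 19.3 / 112.41 = 0.1717 mol
Cd²⁺ + 2e⁻ → Cd, so n(e⁻) = 2 × 0.1717 = 0.3434 mol
Q = 0.3434 × 96485 / 0.649 = 51050 C
I = Q / t = 51050 / 6600 s = 7.73 A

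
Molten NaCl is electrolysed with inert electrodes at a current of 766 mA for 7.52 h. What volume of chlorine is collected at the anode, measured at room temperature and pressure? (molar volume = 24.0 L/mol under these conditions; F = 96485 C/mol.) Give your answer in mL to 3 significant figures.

Charge passed = 0.766 × 27072 = 20740 C
Moles of electrons = 20740 / 96485 = 0.2150 mol
2Cl⁻ → Cl₂ + 2e⁻, so n(Cl₂) = 0.2150 / 2 = 0.1075 mol
V = 0.1075 × 24.0 = 2.580 L
= 2580 mL

2580 mL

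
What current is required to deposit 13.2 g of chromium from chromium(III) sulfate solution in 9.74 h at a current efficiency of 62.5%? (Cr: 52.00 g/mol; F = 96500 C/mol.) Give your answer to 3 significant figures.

3.35 A

n(Cr) = 13.2 / 52.00 = 0.2538 mol
Cr³⁺ + 3e⁻ → Cr, so n(e⁻) = 3 × 0.2538 = 0.7614 mol
Q = 0.7614 × 96500 / 0.625 = 1.176×10^5 C
I = Q / t = 1.176×10^5 / 35064 s = 3.35 A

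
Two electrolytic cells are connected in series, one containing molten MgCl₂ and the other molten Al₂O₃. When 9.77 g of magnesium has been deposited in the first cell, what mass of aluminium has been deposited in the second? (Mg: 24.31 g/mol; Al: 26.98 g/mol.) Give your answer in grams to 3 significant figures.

n(Mg) = 9.77 / 24.31 = 0.4019 mol
Mg²⁺ + 2e⁻ → Mg, so n(e⁻) = 2 × 0.4019 = 0.8038 mol
The cells are in series, so the same charge (and hence the same n(e⁻) = 0.8038 mol) passes through both.
Al³⁺ + 3e⁻ → Al, so n(Al) = 0.8038 / 3 = 0.2679 mol
m(Al) = 0.2679 × 26.98 = 7.23 g

7.23 g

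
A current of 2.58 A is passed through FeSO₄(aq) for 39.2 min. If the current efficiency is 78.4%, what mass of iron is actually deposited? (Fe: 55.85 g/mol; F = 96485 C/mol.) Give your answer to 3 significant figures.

1.38 g

Q = 2.58 × 2352 = 6068 C
n(e⁻) = 6068 / 96485 = 0.06289 mol
Fe²⁺ + 2e⁻ → Fe, so theoretical m(Fe) = 0.03145 × 55.85 = 1.756 g
Actual mass = 78.4% × 1.756 = 1.38 g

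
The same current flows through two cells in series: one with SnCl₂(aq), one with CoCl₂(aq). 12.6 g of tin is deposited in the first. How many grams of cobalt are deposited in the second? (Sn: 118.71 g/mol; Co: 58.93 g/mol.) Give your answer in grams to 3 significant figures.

6.25 g

n(Sn) = 12.6 / 118.71 = 0.1061 mol
Sn²⁺ + 2e⁻ → Sn, so n(e⁻) = 2 × 0.1061 = 0.2122 mol
The cells are in series, so the same charge (and hence the same n(e⁻) = 0.2122 mol) passes through both.
Co²⁺ + 2e⁻ → Co, so n(Co) = 0.2122 / 2 = 0.1061 mol
m(Co) = 0.1061 × 58.93 = 6.25 g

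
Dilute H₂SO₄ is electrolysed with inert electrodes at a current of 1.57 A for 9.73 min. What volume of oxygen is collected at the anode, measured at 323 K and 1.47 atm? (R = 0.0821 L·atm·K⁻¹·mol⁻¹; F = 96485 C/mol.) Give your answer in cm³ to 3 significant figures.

Q = 1.57 A × 583.8 s = 916.6 C
n(e⁻) = Q/F = 916.6/96485 = 0.009500 mol
2H₂O → O₂ + 4H⁺ + 4e⁻, so n(O₂) = 0.009500 / 4 = 0.002375 mol
V = nRT/P = 0.002375 × 0.0821 × 323 / 1.47 = 0.04284 L
= 42.8 cm³

42.8 cm³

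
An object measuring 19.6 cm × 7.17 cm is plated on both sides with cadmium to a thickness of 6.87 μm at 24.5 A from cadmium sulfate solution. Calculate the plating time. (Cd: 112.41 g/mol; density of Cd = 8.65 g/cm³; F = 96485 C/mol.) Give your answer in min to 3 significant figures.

Plated area = 2 × 19.6 × 7.17 = 281.1 cm²
Volume = 281.1 × 6.87×10⁻⁴ cm = 0.1931 cm³
m(Cd) = 0.1931 × 8.65 = 1.670 g
n(Cd) = 1.670 / 112.41 = 0.01486 mol; n(e⁻) = 2 × 0.01486 = 0.02972 mol
Q = 0.02972 × 96485 = 2868 C
t = 2868 / 24.5 = 117.1 s = 1.95 min

1.95 min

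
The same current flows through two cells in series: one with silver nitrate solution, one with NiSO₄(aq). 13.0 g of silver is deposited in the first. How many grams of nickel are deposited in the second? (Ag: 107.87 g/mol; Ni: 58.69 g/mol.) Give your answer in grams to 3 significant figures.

n(Ag) = 13.0 / 107.87 = 0.1205 mol
Ag⁺ + e⁻ → Ag, so n(e⁻) = 0.1205 mol
Same current for the same time ⇒ same n(e⁻) = 0.1205 mol in both cells.
Ni²⁺ + 2e⁻ → Ni, so n(Ni) = 0.1205 / 2 = 0.06025 mol
m(Ni) = 0.06025 × 58.69 = 3.54 g

3.54 g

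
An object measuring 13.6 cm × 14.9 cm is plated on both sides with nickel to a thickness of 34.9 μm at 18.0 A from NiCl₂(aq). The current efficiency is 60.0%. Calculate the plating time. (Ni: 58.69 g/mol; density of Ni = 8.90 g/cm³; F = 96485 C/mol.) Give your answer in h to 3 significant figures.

Plated area = 2 × 13.6 × 14.9 = 405.3 cm²
Volume = 405.3 × 34.9×10⁻⁴ cm = 1.414 cm³
m(Ni) = 1.414 × 8.90 = 12.58 g
n(Ni) = 12.58 / 58.69 = 0.2143 mol; n(e⁻) = 2 × 0.2143 = 0.4286 mol
Q = 0.4286 × 96485 / 0.600 = 68920 C
t = 68920 / 18.0 = 3829 s = 1.06 h

1.06 h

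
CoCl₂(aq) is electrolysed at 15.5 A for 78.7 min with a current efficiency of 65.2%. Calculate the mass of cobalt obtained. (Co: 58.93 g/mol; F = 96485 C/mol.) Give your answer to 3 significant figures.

Q = 15.5 × 4722 = 73190 C
n(e⁻) = 73190 / 96485 = 0.7586 mol
Co²⁺ + 2e⁻ → Co, so theoretical m(Co) = 0.3793 × 58.93 = 22.35 g
Actual mass = 65.2% × 22.35 = 14.6 g

14.6 g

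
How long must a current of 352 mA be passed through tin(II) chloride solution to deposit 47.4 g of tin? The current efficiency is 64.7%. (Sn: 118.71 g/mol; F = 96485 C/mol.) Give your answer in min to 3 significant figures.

5640 min

n(Sn) = 47.4 / 118.71 = 0.3993 mol
Sn²⁺ + 2e⁻ → Sn, so n(e⁻) = 2 × 0.3993 = 0.7986 mol
Q = 0.7986 × 96485 / 0.647 = 1.191×10^5 C
t = Q / I = 1.191×10^5 / 0.352 = 3.384×10^5 s = 5640 min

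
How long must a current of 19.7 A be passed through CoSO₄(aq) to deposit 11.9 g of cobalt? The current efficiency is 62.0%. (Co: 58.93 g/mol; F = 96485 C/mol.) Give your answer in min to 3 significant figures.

n(Co) = 11.9 / 58.93 = 0.2019 mol
Co²⁺ + 2e⁻ → Co, so n(e⁻) = 2 × 0.2019 = 0.4038 mol
Q = 0.4038 × 96485 / 0.620 = 62840 C
t = Q / I = 62840 / 19.7 = 3190 s = 53.2 min

53.2 min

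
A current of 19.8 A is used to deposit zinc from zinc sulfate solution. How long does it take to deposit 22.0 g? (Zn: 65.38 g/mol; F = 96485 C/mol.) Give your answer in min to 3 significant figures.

54.7 min

n(Zn) = 22.0 / 65.38 = 0.3365 mol
Zn²⁺ + 2e⁻ → Zn, so n(e⁻) = 2 × 0.3365 = 0.6730 mol
Q = 0.6730 × 96485 = 64930 C
t = Q / I = 64930 / 19.8 = 3279 s = 54.7 min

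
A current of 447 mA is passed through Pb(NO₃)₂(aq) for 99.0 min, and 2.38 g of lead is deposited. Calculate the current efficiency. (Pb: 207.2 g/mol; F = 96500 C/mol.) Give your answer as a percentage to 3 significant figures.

Q = 0.447 × 5940 = 2655 C
n(e⁻) = 2655 / 96500 = 0.02751 mol
Pb²⁺ + 2e⁻ → Pb, so theoretical n(Pb) = 0.01376 mol → 2.851 g
Efficiency = 2.38 / 2.851 = 0.8348 = 83.5%

83.5%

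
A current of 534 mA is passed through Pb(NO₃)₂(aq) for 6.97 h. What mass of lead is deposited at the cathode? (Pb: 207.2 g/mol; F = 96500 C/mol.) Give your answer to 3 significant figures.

Q = 0.534 A × 25092 s = 13400 C
n(e⁻) = 13400 / 96500 = 0.1389 mol
Pb²⁺ + 2e⁻ → Pb, so n(Pb) = 0.1389 / 2 = 0.06945 mol
m = 0.06945 × 207.2 = 14.4 g

14.4 g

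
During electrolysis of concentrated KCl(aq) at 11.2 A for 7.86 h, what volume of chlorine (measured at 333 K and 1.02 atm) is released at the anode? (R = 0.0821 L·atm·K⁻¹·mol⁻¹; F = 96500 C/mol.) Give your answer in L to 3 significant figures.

44.0 L

Charge passed = 11.2 × 28296 = 3.169×10^5 C
n(e⁻) = Q/F = 3.169×10^5/96500 = 3.284 mol
2Cl⁻ → Cl₂ + 2e⁻, so n(Cl₂) = 3.284 / 2 = 1.642 mol
V = nRT/P = 1.642 × 0.0821 × 333 / 1.02 = 44.01 L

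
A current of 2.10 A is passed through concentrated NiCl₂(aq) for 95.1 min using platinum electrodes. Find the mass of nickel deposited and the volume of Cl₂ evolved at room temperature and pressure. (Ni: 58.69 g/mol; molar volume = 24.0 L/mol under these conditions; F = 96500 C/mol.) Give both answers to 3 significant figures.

Q = 2.10 × 5706 = 11980 C; n(e⁻) = 11980 / 96500 = 0.1241 mol
Cathode: Ni²⁺ + 2e⁻ → Ni → n(Ni) = 0.1241/2 = 0.06205 mol → 3.64 g
Anode: 2Cl⁻ → Cl₂ + 2e⁻ → n(Cl₂) = 0.1241/2 = 0.06205 mol → 1.49 L

3.64 g Ni; 1.49 L Cl₂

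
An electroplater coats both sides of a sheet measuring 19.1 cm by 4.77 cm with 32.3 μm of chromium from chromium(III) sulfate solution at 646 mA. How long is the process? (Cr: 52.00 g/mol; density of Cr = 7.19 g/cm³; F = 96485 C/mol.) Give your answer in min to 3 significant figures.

Plated area = 2 × 19.1 × 4.77 = 182.2 cm²
Volume = 182.2 × 32.3×10⁻⁴ cm = 0.5885 cm³
m(Cr) = 0.5885 × 7.19 = 4.231 g
n(Cr) = 4.231 / 52.00 = 0.08137 mol; n(e⁻) = 3 × 0.08137 = 0.2441 mol
Q = 0.2441 × 96485 = 23550 C
t = 23550 / 0.646 = 36460 s = 608 min

608 min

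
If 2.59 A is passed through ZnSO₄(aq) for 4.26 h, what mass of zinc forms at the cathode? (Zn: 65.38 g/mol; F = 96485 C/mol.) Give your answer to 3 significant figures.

13.5 g

Q = It = 2.59 × 15336 = 39720 C
n(e⁻) = 39720 / 96485 = 0.4117 mol
Zn²⁺ + 2e⁻ → Zn, so n(Zn) = 0.4117 / 2 = 0.2059 mol
m = 0.2059 × 65.38 = 13.5 g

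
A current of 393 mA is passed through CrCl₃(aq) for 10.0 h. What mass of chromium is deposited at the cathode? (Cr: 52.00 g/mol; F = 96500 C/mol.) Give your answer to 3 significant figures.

Q = It = 0.393 × 36000 = 14150 C
n(e⁻) = Q/F = 14150/96500 = 0.1466 mol
Cr³⁺ + 3e⁻ → Cr, so n(Cr) = 0.1466 / 3 = 0.04887 mol
m = 0.04887 × 52.00 = 2.54 g

2.54 g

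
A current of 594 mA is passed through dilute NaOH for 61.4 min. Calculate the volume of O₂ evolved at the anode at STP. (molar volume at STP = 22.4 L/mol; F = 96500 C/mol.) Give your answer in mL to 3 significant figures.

127 mL

Charge passed = 0.594 × 3684 = 2188 C
n(e⁻) = 2188 / 96500 = 0.02267 mol
2H₂O → O₂ + 4H⁺ + 4e⁻, so n(O₂) = 0.02267 / 4 = 0.005668 mol
V = 0.005668 × 22.4 = 0.1270 L
= 127 mL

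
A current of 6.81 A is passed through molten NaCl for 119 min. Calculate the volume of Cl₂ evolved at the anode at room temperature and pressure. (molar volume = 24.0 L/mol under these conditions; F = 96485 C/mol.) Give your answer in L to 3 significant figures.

Q = It = 6.81 × 7140 = 48620 C
n(e⁻) = 48620 / 96485 = 0.5039 mol
2Cl⁻ → Cl₂ + 2e⁻, so n(Cl₂) = 0.5039 / 2 = 0.2520 mol
V = 0.2520 × 24.0 = 6.048 L

6.05 L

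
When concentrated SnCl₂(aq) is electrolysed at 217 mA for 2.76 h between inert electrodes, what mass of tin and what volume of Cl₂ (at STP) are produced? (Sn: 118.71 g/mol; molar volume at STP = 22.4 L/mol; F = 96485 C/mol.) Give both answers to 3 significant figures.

Q = 0.217 × 9936 = 2156 C; n(e⁻) = 2156 / 96485 = 0.02235 mol
Cathode: Sn²⁺ + 2e⁻ → Sn → n(Sn) = 0.02235/2 = 0.01118 mol → 1.33 g
Anode: 2Cl⁻ → Cl₂ + 2e⁻ → n(Cl₂) = 0.02235/2 = 0.01118 mol → 0.250 L

1.33 g Sn; 0.250 L Cl₂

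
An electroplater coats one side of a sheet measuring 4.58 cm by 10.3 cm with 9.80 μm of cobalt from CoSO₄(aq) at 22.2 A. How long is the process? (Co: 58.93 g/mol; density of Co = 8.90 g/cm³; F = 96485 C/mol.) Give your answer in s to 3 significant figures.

Plated area = 4.58 × 10.3 = 47.17 cm²
Volume = 47.17 × 9.80×10⁻⁴ cm = 0.04623 cm³
m(Co) = 0.04623 × 8.90 = 0.4114 g
n(Co) = 0.4114 / 58.93 = 0.006981 mol; n(e⁻) = 2 × 0.006981 = 0.01396 mol
Q = 0.01396 × 96485 = 1347 C
t = 1347 / 22.2 = 60.68 s

60.7 s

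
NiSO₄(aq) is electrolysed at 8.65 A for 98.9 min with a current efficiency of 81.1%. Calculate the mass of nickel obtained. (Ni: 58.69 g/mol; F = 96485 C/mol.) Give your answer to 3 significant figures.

12.7 g

Q = 8.65 × 5934 = 51330 C
n(e⁻) = 51330 / 96485 = 0.5320 mol
Ni²⁺ + 2e⁻ → Ni, so theoretical m(Ni) = 0.2660 × 58.69 = 15.61 g
Actual mass = 81.1% × 15.61 = 12.7 g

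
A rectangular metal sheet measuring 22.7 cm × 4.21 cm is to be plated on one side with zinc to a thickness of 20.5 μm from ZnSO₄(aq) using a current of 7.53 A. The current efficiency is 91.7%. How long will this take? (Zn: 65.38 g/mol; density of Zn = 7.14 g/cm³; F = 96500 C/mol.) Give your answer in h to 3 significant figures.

0.166 h

Plated area = 22.7 × 4.21 = 95.57 cm²
Volume = 95.57 × 20.5×10⁻⁴ cm = 0.1959 cm³
m(Zn) = 0.1959 × 7.14 = 1.399 g
n(Zn) = 1.399 / 65.38 = 0.02140 mol; n(e⁻) = 2 × 0.02140 = 0.04280 mol
Q = 0.04280 × 96500 / 0.917 = 4504 C
t = 4504 / 7.53 = 598.1 s = 0.166 h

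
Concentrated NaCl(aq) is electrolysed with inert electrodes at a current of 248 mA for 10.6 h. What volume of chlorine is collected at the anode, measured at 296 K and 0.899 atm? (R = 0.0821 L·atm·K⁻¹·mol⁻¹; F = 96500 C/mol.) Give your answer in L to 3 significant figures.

1.33 L

Q = 0.248 A × 38160 s = 9464 C
Moles of electrons = 9464 / 96500 = 0.09807 mol
2Cl⁻ → Cl₂ + 2e⁻, so n(Cl₂) = 0.09807 / 2 = 0.04904 mol
V = nRT/P = 0.04904 × 0.0821 × 296 / 0.899 = 1.326 L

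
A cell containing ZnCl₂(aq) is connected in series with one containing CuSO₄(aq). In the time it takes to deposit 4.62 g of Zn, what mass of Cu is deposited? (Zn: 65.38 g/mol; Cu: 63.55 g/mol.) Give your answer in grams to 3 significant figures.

n(Zn) = 4.62 / 65.38 = 0.07066 mol
Zn²⁺ + 2e⁻ → Zn, so n(e⁻) = 2 × 0.07066 = 0.1413 mol
In series, the same 0.1413 mol of electrons flows through the second cell.
Cu²⁺ + 2e⁻ → Cu, so n(Cu) = 0.1413 / 2 = 0.07065 mol
m(Cu) = 0.07065 × 63.55 = 4.49 g

4.49 g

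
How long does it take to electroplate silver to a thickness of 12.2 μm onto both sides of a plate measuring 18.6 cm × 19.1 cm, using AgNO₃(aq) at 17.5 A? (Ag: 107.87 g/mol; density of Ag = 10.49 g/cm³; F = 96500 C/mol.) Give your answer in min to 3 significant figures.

7.75 min

Plated area = 2 × 18.6 × 19.1 = 710.5 cm²
Volume = 710.5 × 12.2×10⁻⁴ cm = 0.8668 cm³
m(Ag) = 0.8668 × 10.49 = 9.093 g
n(Ag) = 9.093 / 107.87 = 0.08430 mol; n(e⁻) = 0.08430 mol
Q = 0.08430 × 96500 = 8135 C
t = 8135 / 17.5 = 464.9 s = 7.75 min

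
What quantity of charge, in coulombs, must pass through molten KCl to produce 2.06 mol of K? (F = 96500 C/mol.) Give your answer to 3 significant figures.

K⁺ + e⁻ → K, so n(e⁻) = 1 × 2.06 = 2.060 mol
Q = 2.060 × 96500 = 1.988×10^5 C

1.99×10^5 C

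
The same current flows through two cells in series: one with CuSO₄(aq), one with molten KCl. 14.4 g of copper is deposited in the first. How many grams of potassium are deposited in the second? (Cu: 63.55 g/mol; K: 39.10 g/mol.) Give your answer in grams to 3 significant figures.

n(Cu) = 14.4 / 63.55 = 0.2266 mol
Cu²⁺ + 2e⁻ → Cu, so n(e⁻) = 2 × 0.2266 = 0.4532 mol
Since the cells are in series, n(e⁻) in the K cell is also 0.4532 mol.
K⁺ + e⁻ → K, so n(K) = 0.4532 mol
m(K) = 0.4532 × 39.10 = 17.7 g

17.7 g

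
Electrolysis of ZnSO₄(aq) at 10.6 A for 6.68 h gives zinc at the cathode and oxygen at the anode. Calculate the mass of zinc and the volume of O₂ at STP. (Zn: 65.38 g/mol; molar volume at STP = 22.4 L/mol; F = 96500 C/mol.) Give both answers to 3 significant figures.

86.4 g Zn; 14.8 L O₂

Q = 10.6 × 24048 = 2.549×10^5 C; n(e⁻) = 2.549×10^5 / 96500 = 2.641 mol
Cathode: Zn²⁺ + 2e⁻ → Zn → n(Zn) = 2.641/2 = 1.321 mol → 86.4 g
Anode: 2H₂O → O₂ + 4H⁺ + 4e⁻ → n(O₂) = 2.641/4 = 0.6603 mol → 14.8 L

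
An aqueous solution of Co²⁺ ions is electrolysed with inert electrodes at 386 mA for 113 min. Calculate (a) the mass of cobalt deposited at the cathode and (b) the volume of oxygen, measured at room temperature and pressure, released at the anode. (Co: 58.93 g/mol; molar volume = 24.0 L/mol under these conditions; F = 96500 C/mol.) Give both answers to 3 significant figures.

Q = 0.386 × 6780 = 2617 C; n(e⁻) = 2617 / 96500 = 0.02712 mol
Cathode: Co²⁺ + 2e⁻ → Co → n(Co) = 0.02712/2 = 0.01356 mol → 0.799 g
Anode: 2H₂O → O₂ + 4H⁺ + 4e⁻ → n(O₂) = 0.02712/4 = 0.006780 mol → 0.163 L

0.799 g Co; 0.163 L O₂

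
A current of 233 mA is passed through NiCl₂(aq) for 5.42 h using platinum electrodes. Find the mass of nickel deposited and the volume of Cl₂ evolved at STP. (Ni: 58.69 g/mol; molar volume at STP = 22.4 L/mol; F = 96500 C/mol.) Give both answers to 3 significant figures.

Q = 0.233 × 19512 = 4546 C; n(e⁻) = 4546 / 96500 = 0.04711 mol
Cathode: Ni²⁺ + 2e⁻ → Ni → n(Ni) = 0.04711/2 = 0.02356 mol → 1.38 g
Anode: 2Cl⁻ → Cl₂ + 2e⁻ → n(Cl₂) = 0.04711/2 = 0.02356 mol → 0.528 L

1.38 g Ni; 0.528 L Cl₂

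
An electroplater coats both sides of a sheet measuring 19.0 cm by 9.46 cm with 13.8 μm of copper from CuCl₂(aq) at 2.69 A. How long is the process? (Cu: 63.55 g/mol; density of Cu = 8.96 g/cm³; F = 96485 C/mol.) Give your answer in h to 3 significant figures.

1.39 h

Plated area = 2 × 19.0 × 9.46 = 359.5 cm²
Volume = 359.5 × 13.8×10⁻⁴ cm = 0.4961 cm³
m(Cu) = 0.4961 × 8.96 = 4.445 g
n(Cu) = 4.445 / 63.55 = 0.06994 mol; n(e⁻) = 2 × 0.06994 = 0.1399 mol
Q = 0.1399 × 96485 = 13500 C
t = 13500 / 2.69 = 5019 s = 1.39 h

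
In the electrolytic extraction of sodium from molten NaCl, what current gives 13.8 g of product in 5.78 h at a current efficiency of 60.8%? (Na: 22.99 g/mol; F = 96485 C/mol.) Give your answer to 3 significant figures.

4.58 A

n(Na) = 13.8 / 22.99 = 0.6003 mol
Na⁺ + e⁻ → Na, so n(e⁻) = 0.6003 mol
Q = 0.6003 × 96485 / 0.608 = 95260 C
I = Q / t = 95260 / 20808 s = 4.58 A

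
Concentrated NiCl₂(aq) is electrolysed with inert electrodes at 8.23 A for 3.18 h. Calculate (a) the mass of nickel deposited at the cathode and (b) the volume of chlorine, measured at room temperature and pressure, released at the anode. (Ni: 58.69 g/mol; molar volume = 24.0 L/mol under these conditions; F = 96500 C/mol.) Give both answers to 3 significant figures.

Q = 8.23 × 11448 = 94220 C; n(e⁻) = 94220 / 96500 = 0.9764 mol
Cathode: Ni²⁺ + 2e⁻ → Ni → n(Ni) = 0.9764/2 = 0.4882 mol → 28.7 g
Anode: 2Cl⁻ → Cl₂ + 2e⁻ → n(Cl₂) = 0.9764/2 = 0.4882 mol → 11.7 L

28.7 g Ni; 11.7 L Cl₂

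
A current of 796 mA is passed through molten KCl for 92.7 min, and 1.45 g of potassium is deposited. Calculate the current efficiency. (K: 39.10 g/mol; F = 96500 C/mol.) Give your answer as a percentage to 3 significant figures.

Q = 0.796 × 5562 = 4427 C
n(e⁻) = 4427 / 96500 = 0.04588 mol
K⁺ + e⁻ → K, so theoretical n(K) = 0.04588 mol → 1.794 g
Efficiency = 1.45 / 1.794 = 0.8082 = 80.8%

80.8%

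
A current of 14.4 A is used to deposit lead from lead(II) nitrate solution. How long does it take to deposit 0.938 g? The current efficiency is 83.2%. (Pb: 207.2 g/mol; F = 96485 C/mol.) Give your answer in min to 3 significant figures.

n(Pb) = 0.938 / 207.2 = 0.004527 mol
Pb²⁺ + 2e⁻ → Pb, so n(e⁻) = 2 × 0.004527 = 0.009054 mol
Q = 0.009054 × 96485 / 0.832 = 1050 C
t = Q / I = 1050 / 14.4 = 72.92 s = 1.22 min

1.22 min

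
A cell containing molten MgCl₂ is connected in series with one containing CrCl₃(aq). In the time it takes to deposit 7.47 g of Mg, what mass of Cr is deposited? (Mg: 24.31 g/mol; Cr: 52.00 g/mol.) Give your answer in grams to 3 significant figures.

10.7 g

n(Mg) = 7.47 / 24.31 = 0.3073 mol
Mg²⁺ + 2e⁻ → Mg, so n(e⁻) = 2 × 0.3073 = 0.6146 mol
The cells are in series, so the same charge (and hence the same n(e⁻) = 0.6146 mol) passes through both.
Cr³⁺ + 3e⁻ → Cr, so n(Cr) = 0.6146 / 3 = 0.2049 mol
m(Cr) = 0.2049 × 52.00 = 10.7 g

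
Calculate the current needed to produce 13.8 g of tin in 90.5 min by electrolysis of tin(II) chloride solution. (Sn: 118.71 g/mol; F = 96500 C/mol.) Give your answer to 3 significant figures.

4.13 A

n(Sn) = 13.8 / 118.71 = 0.1162 mol
Sn²⁺ + 2e⁻ → Sn, so n(e⁻) = 2 × 0.1162 = 0.2324 mol
Q = 0.2324 × 96500 = 22430 C
I = Q / t = 22430 / 5430 s = 4.13 A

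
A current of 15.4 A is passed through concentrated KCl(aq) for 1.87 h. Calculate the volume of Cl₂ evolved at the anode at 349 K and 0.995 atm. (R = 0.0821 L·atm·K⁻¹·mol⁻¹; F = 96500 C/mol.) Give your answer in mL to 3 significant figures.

15500 mL

Q = 15.4 A × 6732 s = 1.037×10^5 C
n(e⁻) = 1.037×10^5 / 96500 = 1.075 mol
2Cl⁻ → Cl₂ + 2e⁻, so n(Cl₂) = 1.075 / 2 = 0.5375 mol
V = nRT/P = 0.5375 × 0.0821 × 349 / 0.995 = 15.48 L
= 15500 mL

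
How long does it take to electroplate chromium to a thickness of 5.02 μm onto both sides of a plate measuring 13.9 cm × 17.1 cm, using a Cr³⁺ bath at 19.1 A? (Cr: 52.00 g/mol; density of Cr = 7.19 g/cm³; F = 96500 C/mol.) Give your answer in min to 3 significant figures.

Plated area = 2 × 13.9 × 17.1 = 475.4 cm²
Volume = 475.4 × 5.02×10⁻⁴ cm = 0.2387 cm³
m(Cr) = 0.2387 × 7.19 = 1.716 g
n(Cr) = 1.716 / 52.00 = 0.03300 mol; n(e⁻) = 3 × 0.03300 = 0.09900 mol
Q = 0.09900 × 96500 = 9554 C
t = 9554 / 19.1 = 500.2 s = 8.34 min

8.34 min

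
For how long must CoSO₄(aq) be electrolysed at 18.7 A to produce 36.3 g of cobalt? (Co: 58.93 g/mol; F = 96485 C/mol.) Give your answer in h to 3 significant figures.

n(Co) = 36.3 / 58.93 = 0.6160 mol
Co²⁺ + 2e⁻ → Co, so n(e⁻) = 2 × 0.6160 = 1.232 mol
Q = 1.232 × 96485 = 1.189×10^5 C
t = Q / I = 1.189×10^5 / 18.7 = 6358 s = 1.77 h

1.77 h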